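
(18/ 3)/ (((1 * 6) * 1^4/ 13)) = 13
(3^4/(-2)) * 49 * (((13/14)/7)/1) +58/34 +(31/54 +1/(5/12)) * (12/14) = -5547671/21420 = -258.99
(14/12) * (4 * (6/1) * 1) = 28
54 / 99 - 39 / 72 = 1 / 264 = 0.00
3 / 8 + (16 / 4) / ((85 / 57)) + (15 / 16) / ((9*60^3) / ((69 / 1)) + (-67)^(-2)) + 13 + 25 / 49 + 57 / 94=9204057485306401 / 535930581517520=17.17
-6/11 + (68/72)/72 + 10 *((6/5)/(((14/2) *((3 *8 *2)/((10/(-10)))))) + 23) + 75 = 30379873/99792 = 304.43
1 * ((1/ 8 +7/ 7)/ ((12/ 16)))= 3/ 2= 1.50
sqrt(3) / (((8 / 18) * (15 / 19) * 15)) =19 * sqrt(3) / 100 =0.33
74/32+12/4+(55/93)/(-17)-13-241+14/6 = -6232655/25296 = -246.39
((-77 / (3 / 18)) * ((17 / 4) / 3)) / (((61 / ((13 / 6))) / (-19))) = 323323 / 732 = 441.70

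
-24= -24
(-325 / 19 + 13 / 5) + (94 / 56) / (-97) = -3747113 / 258020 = -14.52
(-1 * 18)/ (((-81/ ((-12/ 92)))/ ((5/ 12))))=-0.01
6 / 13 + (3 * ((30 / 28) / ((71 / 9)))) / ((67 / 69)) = 762873 / 865774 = 0.88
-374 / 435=-0.86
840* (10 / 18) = 1400 / 3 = 466.67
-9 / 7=-1.29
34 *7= 238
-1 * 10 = -10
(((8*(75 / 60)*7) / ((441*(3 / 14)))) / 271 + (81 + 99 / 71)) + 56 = 71898262 / 519507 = 138.40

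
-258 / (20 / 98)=-6321 / 5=-1264.20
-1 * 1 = -1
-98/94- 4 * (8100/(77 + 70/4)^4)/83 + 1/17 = -1027696783318/1044689114637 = -0.98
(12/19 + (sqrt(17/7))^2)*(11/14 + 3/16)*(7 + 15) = 487993/7448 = 65.52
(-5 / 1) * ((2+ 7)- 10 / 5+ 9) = -80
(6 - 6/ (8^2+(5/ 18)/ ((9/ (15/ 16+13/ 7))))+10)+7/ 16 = 16.34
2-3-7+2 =-6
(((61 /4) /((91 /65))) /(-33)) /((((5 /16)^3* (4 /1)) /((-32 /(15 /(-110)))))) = -999424 /1575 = -634.55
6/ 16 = 3/ 8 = 0.38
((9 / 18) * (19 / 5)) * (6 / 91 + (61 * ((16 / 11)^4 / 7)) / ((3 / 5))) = 2471080891 / 19984965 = 123.65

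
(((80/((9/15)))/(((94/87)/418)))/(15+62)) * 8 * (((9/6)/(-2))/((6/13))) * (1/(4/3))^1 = -2148900/329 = -6531.61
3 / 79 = 0.04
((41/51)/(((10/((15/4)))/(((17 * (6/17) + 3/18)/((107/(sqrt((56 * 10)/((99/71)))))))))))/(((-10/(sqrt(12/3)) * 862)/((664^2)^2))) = -36861067753984 * sqrt(27335)/388074555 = -15704072.16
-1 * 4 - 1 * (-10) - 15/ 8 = 4.12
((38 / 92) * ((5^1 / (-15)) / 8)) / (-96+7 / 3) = 19 / 103408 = 0.00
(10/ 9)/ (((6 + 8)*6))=5/ 378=0.01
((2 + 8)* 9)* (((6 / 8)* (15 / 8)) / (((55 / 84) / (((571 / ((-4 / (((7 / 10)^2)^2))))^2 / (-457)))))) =-3197134082312541 / 6434560000000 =-496.87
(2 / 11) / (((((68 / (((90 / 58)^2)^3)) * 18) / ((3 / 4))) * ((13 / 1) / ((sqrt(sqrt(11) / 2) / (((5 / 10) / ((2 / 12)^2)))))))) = 307546875 * 11^(1 / 4) * sqrt(2) / 92544991574464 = 0.00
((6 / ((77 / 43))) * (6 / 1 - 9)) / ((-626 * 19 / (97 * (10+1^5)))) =37539 / 41629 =0.90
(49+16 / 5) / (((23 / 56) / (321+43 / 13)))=61621056 / 1495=41218.10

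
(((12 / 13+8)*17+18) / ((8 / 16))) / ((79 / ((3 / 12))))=1103 / 1027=1.07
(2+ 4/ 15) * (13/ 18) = 221/ 135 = 1.64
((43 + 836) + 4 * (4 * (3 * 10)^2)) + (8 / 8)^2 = 15280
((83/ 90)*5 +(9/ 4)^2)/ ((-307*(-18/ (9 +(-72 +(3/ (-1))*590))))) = -851123/ 265248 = -3.21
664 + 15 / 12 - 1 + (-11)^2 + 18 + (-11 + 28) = 3281 / 4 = 820.25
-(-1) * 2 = 2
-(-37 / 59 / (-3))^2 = -1369 / 31329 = -0.04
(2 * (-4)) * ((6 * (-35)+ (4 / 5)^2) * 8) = 334976 / 25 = 13399.04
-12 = -12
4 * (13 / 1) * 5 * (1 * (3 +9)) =3120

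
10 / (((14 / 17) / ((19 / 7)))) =1615 / 49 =32.96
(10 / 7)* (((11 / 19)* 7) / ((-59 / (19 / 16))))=-55 / 472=-0.12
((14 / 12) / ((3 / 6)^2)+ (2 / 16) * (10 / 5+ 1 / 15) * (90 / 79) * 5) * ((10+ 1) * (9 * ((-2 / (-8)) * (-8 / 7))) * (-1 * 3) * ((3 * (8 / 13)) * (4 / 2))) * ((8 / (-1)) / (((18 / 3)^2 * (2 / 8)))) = -12289728 / 7189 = -1709.52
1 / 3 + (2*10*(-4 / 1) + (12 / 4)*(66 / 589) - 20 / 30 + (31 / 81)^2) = -308577356 / 3864429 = -79.85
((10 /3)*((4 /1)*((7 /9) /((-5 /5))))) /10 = -28 /27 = -1.04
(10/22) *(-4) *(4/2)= -40/11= -3.64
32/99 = 0.32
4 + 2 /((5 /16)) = 52 /5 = 10.40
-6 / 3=-2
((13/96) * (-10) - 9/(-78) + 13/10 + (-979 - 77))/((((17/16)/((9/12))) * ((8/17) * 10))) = -3294529/20800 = -158.39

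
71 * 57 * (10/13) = 3113.08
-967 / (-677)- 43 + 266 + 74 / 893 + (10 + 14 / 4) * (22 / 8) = 1265400473 / 4836488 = 261.64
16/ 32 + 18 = 37/ 2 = 18.50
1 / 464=0.00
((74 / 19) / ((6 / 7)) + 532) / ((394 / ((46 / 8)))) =703409 / 89832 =7.83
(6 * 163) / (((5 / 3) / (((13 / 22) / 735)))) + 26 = 356707 / 13475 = 26.47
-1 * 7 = -7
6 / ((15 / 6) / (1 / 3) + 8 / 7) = 84 / 121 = 0.69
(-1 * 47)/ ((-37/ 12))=564/ 37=15.24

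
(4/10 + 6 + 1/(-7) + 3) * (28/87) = 432/145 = 2.98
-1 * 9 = -9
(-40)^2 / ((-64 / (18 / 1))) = -450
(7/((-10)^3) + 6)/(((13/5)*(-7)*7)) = -461/9800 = -0.05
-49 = -49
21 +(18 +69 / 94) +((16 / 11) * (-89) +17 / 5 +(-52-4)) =-735797 / 5170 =-142.32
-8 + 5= -3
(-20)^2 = 400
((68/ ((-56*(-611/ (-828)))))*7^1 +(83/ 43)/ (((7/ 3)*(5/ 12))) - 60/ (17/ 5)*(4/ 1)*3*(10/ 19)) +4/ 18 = -322826066924/ 2673146385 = -120.77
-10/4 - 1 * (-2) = -1/2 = -0.50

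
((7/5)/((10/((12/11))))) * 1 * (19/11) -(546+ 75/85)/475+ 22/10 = 1282382/977075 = 1.31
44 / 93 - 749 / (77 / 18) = -178634 / 1023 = -174.62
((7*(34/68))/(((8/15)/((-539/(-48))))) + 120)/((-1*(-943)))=49585/241408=0.21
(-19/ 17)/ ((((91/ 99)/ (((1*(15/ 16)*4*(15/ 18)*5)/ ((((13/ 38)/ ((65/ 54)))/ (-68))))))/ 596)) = 739598750/ 273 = 2709152.93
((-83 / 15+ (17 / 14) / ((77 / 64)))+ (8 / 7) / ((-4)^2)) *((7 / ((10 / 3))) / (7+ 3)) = -71999 / 77000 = -0.94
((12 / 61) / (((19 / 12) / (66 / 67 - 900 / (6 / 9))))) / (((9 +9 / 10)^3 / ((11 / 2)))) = -241024000 / 253692351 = -0.95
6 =6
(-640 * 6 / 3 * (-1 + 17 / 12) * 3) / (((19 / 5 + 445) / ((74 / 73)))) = -148000 / 40953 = -3.61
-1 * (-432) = 432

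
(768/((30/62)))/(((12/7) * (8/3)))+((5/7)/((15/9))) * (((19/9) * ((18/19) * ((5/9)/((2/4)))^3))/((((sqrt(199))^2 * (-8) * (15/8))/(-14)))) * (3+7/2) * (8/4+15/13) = 251925256/725355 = 347.31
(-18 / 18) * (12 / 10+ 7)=-41 / 5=-8.20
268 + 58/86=268.67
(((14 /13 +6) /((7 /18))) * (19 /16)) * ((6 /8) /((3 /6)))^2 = 35397 /728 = 48.62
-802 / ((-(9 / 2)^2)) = 3208 / 81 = 39.60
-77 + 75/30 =-74.50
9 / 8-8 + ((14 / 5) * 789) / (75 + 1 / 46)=445129 / 19720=22.57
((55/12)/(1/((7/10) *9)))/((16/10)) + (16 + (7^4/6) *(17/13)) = 1391125/2496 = 557.34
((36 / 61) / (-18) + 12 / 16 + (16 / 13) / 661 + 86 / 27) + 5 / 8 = 512809045 / 113221368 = 4.53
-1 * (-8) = 8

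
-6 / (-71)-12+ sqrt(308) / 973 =-846 / 71+ 2*sqrt(77) / 973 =-11.90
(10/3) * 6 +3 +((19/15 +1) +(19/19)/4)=1531/60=25.52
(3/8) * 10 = 15/4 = 3.75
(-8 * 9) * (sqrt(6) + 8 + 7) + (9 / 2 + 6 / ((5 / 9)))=-10647 / 10-72 * sqrt(6)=-1241.06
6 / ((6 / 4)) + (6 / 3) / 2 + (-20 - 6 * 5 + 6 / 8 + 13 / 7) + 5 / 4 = -288 / 7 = -41.14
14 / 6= 2.33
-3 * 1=-3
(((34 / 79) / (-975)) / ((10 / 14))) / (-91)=34 / 5006625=0.00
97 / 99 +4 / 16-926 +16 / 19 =-6951635 / 7524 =-923.93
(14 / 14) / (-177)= -1 / 177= -0.01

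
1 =1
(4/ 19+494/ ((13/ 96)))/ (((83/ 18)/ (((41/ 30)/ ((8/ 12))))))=12788802/ 7885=1621.92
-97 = -97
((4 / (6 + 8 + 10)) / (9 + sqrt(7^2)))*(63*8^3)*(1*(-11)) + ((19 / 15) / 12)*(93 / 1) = -221171 / 60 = -3686.18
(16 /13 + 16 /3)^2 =65536 /1521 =43.09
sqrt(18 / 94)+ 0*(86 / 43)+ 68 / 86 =3*sqrt(47) / 47+ 34 / 43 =1.23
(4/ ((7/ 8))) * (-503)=-16096/ 7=-2299.43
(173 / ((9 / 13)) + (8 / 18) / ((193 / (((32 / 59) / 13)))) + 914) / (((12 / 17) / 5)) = 43934370835 / 5329116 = 8244.21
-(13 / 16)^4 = -28561 / 65536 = -0.44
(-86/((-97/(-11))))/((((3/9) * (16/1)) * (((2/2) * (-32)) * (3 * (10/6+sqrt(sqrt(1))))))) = 1419/198656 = 0.01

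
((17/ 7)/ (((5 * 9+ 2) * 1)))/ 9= 17/ 2961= 0.01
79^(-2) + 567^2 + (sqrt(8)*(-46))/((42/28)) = 2006412850/6241 - 184*sqrt(2)/3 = 321402.26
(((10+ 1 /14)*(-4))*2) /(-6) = 94 /7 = 13.43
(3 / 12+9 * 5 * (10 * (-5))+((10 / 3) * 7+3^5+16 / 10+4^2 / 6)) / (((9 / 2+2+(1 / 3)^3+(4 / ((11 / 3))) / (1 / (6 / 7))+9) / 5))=-82293057 / 136982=-600.76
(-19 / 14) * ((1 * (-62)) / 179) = 589 / 1253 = 0.47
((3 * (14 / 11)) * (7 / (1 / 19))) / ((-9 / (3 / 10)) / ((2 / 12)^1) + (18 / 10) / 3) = -9310 / 3289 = -2.83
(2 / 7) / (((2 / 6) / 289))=1734 / 7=247.71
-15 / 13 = -1.15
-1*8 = -8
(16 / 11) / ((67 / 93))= 1488 / 737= 2.02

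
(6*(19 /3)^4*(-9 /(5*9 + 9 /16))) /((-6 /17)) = 35447312 /6561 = 5402.73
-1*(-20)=20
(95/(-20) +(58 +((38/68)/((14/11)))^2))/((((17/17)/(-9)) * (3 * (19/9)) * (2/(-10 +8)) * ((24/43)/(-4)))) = -4686126111/8609888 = -544.27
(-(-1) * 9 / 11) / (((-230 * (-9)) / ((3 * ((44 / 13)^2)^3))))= 989497344 / 555083035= 1.78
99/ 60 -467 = -465.35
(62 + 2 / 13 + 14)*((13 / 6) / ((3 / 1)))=55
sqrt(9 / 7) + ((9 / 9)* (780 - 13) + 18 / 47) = 3* sqrt(7) / 7 + 36067 / 47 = 768.52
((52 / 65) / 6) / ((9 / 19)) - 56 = -7522 / 135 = -55.72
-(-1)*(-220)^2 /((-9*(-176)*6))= 275 /54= 5.09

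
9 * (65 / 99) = 65 / 11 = 5.91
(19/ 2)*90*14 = 11970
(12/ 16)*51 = 153/ 4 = 38.25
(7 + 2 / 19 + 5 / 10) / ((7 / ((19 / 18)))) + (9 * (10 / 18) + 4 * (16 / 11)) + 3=41483 / 2772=14.97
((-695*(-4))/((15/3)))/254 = 2.19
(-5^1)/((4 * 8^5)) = -5/131072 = -0.00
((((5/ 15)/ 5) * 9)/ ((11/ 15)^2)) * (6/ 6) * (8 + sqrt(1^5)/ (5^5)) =675027/ 75625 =8.93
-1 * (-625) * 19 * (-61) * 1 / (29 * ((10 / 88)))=-6374500 / 29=-219810.34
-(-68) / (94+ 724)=34 / 409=0.08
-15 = -15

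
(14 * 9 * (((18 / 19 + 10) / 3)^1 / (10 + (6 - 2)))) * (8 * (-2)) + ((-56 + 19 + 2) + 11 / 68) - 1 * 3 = -727799 / 1292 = -563.31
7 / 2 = 3.50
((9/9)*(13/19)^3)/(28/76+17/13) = 28561/149454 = 0.19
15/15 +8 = 9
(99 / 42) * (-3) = -99 / 14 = -7.07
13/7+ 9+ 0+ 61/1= 503/7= 71.86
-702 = -702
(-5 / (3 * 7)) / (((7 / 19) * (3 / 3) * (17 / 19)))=-1805 / 2499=-0.72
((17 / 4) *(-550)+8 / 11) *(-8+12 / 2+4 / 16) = 359863 / 88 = 4089.35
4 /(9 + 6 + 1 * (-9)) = 0.67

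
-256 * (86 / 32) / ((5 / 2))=-1376 / 5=-275.20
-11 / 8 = -1.38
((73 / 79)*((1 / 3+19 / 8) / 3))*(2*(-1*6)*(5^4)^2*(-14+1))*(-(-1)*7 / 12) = 168669921875 / 5688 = 29653643.09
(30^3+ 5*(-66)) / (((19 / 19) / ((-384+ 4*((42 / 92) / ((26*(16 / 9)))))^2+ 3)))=44994277390486095 / 11443328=3931922373.50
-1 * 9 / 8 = -9 / 8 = -1.12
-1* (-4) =4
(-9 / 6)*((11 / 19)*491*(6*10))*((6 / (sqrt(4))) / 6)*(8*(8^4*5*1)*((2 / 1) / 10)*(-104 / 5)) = 165653250048 / 19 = 8718592107.79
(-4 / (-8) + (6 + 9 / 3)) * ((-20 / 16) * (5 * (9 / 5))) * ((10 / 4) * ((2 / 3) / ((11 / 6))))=-4275 / 44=-97.16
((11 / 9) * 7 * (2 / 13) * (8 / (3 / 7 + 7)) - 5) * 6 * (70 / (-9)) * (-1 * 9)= -762860 / 507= -1504.65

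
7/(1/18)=126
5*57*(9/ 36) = 285/ 4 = 71.25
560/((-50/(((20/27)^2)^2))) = -1792000/531441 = -3.37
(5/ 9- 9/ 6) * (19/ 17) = -19/ 18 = -1.06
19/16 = 1.19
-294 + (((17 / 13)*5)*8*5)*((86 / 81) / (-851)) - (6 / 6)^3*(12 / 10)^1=-1324110028 / 4480515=-295.53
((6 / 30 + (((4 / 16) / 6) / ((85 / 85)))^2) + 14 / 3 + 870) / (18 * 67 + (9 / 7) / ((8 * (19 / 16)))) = 335109593 / 461998080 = 0.73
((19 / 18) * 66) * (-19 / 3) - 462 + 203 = -6302 / 9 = -700.22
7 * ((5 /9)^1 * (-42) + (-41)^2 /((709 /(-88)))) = -3453898 /2127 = -1623.84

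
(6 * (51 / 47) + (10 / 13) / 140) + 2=72847 / 8554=8.52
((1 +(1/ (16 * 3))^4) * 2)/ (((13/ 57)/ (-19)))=-166.62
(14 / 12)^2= 49 / 36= 1.36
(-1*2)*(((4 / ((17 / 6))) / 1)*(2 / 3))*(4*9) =-1152 / 17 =-67.76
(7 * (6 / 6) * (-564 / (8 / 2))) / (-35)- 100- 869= -940.80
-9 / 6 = -3 / 2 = -1.50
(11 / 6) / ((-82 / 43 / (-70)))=16555 / 246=67.30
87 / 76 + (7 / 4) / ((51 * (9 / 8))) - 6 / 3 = -28771 / 34884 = -0.82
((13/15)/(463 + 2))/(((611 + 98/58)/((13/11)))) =0.00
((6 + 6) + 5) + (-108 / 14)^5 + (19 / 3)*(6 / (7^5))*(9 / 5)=-2294396183 / 84035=-27302.86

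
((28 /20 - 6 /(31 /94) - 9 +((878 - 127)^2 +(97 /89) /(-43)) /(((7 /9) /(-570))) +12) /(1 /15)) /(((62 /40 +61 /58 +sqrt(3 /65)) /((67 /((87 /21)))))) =-45115397163642825069960 /1162651023227 +266778104245428338080 * sqrt(195) /1162651023227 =-35599713801.19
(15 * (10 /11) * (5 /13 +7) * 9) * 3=2718.88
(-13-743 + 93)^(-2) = 1 / 439569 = 0.00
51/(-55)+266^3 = 1035160229/55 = 18821095.07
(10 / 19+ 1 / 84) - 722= -1151453 / 1596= -721.46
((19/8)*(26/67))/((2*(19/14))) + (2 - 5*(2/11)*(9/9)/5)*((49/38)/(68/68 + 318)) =6198381/17867828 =0.35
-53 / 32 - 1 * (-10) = 267 / 32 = 8.34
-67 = -67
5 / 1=5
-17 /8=-2.12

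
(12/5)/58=6/145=0.04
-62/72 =-31/36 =-0.86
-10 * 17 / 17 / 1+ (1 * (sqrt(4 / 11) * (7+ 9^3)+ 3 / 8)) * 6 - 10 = -71 / 4+ 8832 * sqrt(11) / 11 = 2645.20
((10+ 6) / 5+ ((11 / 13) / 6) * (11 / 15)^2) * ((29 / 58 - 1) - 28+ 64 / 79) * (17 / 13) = -171035725 / 1441908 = -118.62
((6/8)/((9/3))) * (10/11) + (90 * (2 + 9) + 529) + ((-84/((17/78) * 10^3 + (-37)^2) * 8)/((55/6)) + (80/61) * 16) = 639612850909/415288610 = 1540.16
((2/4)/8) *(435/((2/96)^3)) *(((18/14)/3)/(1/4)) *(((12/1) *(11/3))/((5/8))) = 2540077056/7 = 362868150.86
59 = 59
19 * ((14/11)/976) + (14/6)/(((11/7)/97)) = 2319863/16104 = 144.06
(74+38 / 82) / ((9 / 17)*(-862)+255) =-51901 / 140343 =-0.37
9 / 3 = 3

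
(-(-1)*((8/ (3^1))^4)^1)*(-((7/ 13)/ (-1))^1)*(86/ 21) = 352256/ 3159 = 111.51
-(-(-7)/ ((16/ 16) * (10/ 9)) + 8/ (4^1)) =-83/ 10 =-8.30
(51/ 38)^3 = 132651/ 54872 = 2.42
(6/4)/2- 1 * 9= -33/4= -8.25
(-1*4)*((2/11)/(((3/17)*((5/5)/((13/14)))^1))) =-884/231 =-3.83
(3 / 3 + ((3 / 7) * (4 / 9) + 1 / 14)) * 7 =8.83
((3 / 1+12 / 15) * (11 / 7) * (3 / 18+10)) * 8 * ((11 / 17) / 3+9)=4793624 / 1071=4475.84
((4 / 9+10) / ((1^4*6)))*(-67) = -3149 / 27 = -116.63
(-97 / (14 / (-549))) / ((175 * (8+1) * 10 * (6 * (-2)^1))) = -5917 / 294000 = -0.02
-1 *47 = -47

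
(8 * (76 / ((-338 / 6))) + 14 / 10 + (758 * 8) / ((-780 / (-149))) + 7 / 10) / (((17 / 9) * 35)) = 17486733 / 1005550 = 17.39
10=10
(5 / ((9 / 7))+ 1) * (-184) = -8096 / 9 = -899.56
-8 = -8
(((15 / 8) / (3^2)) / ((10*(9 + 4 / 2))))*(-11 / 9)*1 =-1 / 432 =-0.00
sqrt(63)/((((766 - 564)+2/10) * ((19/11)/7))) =385 * sqrt(7)/6403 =0.16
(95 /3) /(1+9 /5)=475 /42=11.31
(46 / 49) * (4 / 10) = 92 / 245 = 0.38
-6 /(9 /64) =-128 /3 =-42.67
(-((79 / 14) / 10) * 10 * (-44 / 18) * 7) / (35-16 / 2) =869 / 243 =3.58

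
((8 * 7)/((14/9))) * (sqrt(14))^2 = 504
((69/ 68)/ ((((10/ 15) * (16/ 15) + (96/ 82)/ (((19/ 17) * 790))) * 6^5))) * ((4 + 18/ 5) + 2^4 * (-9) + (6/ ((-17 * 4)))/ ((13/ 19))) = -427080200947/ 17078402045952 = -0.03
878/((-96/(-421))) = 184819/48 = 3850.40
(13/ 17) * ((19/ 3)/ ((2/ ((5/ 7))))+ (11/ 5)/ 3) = 481/ 210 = 2.29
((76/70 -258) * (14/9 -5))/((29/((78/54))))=3623776/82215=44.08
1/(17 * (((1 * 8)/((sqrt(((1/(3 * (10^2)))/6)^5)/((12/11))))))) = 11 * sqrt(2)/317260800000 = 0.00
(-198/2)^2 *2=19602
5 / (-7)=-5 / 7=-0.71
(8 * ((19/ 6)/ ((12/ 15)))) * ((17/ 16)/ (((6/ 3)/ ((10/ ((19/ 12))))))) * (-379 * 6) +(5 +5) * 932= -232292.50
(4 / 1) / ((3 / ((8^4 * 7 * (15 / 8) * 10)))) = 716800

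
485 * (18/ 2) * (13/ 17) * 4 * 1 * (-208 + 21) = -2496780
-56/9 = -6.22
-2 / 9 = -0.22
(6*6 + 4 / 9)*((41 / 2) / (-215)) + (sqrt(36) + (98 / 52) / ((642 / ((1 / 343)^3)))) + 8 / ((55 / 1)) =260461028837279 / 97531983368820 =2.67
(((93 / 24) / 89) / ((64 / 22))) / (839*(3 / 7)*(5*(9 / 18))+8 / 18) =0.00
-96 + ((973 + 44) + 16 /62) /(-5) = -299.45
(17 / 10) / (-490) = -17 / 4900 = -0.00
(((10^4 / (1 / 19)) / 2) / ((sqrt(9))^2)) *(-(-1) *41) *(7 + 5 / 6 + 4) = 138272500 / 27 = 5121203.70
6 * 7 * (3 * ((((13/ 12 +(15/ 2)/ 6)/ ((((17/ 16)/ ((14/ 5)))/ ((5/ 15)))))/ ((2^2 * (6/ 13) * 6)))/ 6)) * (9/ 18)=4459/ 2295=1.94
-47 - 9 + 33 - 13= -36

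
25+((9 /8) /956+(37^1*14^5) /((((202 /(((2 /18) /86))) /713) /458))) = 12424675630907207 /298937376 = 41562804.21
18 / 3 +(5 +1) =12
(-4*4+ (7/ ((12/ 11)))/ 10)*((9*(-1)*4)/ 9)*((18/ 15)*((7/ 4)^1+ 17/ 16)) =16587/ 80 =207.34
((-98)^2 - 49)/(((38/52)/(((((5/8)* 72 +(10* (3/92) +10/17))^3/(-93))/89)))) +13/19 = -1916530075143146697/12534169545164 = -152904.43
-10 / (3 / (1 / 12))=-5 / 18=-0.28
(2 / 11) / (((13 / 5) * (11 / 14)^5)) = 5378240 / 23030293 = 0.23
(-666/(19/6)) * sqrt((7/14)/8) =-999/19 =-52.58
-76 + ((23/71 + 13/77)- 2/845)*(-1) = -353356236/4619615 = -76.49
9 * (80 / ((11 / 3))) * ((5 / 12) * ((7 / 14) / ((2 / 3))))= 675 / 11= 61.36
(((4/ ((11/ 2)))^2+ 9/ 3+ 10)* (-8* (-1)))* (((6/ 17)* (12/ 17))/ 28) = 235728/ 244783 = 0.96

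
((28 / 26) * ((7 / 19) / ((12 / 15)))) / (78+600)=245 / 334932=0.00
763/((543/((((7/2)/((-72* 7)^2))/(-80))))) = -109/450385920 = -0.00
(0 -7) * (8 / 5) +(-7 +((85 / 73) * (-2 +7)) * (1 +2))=-268 / 365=-0.73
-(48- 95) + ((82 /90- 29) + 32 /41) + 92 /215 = 1596181 /79335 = 20.12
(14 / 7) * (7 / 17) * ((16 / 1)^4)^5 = 16924961474604808445886464 / 17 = 995585969094400496816850.80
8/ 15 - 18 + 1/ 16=-4177/ 240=-17.40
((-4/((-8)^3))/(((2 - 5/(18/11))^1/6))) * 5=-135/608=-0.22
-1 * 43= -43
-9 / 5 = -1.80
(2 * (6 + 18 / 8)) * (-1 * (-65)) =2145 / 2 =1072.50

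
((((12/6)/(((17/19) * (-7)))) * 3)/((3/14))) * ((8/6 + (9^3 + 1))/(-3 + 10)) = -166744/357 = -467.07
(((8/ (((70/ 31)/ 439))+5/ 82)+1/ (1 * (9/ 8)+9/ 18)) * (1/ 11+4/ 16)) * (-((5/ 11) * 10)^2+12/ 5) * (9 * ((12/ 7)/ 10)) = -12987959448942/ 869043175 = -14945.13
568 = 568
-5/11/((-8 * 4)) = 5/352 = 0.01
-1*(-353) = 353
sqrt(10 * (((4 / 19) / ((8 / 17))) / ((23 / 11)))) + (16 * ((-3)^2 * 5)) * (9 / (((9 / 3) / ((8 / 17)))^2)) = 160.91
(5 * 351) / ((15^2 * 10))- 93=-4611 / 50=-92.22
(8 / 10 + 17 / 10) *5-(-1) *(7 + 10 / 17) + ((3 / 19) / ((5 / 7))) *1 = 65599 / 3230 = 20.31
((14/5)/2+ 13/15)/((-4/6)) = -3.40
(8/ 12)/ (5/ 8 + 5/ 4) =16/ 45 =0.36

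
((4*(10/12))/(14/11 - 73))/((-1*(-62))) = -55/73377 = -0.00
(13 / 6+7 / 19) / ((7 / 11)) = 3179 / 798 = 3.98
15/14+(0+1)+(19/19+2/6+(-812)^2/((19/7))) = 193849853/798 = 242919.62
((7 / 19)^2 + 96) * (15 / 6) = 240.34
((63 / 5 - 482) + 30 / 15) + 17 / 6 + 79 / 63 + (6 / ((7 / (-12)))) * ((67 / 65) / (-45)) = -2709001 / 5850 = -463.08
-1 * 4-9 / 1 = -13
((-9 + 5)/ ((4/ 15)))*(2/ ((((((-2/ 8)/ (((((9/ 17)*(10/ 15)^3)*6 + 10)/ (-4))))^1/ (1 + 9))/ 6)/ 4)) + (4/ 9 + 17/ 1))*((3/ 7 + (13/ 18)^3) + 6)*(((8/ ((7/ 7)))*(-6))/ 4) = 1119873108955/ 173502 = 6454525.65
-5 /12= -0.42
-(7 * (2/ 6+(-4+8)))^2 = -8281/ 9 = -920.11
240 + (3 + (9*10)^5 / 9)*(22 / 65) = 1110324282 / 5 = 222064856.40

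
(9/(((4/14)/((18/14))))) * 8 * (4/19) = 1296/19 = 68.21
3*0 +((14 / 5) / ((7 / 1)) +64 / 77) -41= -15311 / 385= -39.77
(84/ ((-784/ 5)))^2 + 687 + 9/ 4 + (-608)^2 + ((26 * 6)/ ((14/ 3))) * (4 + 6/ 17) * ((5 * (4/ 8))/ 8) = 4936678001/ 13328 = 370399.01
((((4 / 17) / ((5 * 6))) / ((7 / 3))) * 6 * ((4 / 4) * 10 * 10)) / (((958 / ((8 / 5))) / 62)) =11904 / 57001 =0.21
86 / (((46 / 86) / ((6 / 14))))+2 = 11416 / 161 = 70.91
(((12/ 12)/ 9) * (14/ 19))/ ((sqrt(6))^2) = 7/ 513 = 0.01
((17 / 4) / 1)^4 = 83521 / 256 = 326.25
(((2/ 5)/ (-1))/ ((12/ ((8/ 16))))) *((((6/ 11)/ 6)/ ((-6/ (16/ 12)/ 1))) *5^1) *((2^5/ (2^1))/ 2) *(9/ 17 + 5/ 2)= 206/ 5049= 0.04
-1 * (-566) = 566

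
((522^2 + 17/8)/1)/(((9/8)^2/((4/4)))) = 17439112/81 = 215297.68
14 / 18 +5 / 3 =22 / 9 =2.44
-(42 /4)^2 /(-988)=0.11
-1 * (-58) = 58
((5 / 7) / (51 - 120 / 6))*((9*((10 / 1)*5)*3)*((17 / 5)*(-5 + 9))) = 91800 / 217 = 423.04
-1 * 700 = -700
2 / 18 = 1 / 9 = 0.11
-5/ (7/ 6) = -30/ 7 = -4.29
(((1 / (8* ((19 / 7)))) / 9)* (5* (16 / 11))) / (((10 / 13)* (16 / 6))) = 91 / 5016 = 0.02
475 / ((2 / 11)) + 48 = 5321 / 2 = 2660.50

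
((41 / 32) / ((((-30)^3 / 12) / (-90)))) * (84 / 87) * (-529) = -151823 / 5800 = -26.18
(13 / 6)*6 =13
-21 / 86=-0.24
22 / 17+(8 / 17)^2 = 438 / 289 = 1.52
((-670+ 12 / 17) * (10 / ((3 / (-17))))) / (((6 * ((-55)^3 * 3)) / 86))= -978508 / 898425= -1.09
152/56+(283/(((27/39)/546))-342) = 4679921/21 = 222853.38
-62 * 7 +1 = -433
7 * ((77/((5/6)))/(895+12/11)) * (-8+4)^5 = -36427776/49285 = -739.13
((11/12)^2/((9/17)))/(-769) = -2057/996624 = -0.00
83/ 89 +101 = 9072/ 89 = 101.93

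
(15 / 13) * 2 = 30 / 13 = 2.31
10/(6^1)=1.67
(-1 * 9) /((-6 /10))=15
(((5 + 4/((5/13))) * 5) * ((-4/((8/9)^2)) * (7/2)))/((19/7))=-305613/608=-502.65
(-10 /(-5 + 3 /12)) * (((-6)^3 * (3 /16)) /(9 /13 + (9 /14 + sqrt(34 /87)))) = -6233212440 /76209893 + 53660880 * sqrt(2958) /76209893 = -43.49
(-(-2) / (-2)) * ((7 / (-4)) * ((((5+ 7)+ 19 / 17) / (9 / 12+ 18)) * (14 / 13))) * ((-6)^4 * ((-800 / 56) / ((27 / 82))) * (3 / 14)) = -3510912 / 221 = -15886.48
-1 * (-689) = 689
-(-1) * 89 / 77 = 89 / 77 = 1.16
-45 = -45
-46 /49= -0.94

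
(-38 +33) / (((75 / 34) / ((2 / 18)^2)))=-34 / 1215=-0.03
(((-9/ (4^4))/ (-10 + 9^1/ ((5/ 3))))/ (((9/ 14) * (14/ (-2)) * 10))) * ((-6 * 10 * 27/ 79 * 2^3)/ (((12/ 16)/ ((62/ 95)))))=837/ 34523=0.02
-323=-323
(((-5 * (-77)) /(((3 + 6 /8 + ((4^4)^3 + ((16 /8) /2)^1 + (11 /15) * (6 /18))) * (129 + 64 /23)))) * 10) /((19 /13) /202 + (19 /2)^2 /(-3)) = -2759724000 /47665542217876681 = -0.00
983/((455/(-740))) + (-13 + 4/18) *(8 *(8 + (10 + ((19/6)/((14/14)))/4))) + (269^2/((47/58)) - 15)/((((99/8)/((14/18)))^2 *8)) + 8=-11773874430931/3395429037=-3467.57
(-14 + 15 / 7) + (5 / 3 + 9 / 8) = -1523 / 168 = -9.07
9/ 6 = 3/ 2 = 1.50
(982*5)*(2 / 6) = 4910 / 3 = 1636.67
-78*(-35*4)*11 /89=120120 /89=1349.66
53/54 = 0.98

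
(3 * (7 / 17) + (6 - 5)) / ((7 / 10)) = 380 / 119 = 3.19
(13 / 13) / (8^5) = 1 / 32768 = 0.00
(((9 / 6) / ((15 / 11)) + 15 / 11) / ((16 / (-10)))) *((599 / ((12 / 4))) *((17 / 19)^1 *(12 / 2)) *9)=-24836337 / 1672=-14854.27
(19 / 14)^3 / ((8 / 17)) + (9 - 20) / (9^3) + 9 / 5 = 567837647 / 80015040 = 7.10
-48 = -48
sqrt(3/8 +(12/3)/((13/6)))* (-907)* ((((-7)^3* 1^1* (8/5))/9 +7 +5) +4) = 60798.74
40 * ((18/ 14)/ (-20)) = -18/ 7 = -2.57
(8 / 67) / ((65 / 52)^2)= 128 / 1675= 0.08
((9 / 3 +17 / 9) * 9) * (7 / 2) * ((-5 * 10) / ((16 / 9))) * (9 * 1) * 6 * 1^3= -467775 / 2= -233887.50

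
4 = 4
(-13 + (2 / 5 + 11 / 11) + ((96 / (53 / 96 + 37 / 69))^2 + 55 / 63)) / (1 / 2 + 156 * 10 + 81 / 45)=38775239162 / 7796236329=4.97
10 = 10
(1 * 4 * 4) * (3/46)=24/23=1.04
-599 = -599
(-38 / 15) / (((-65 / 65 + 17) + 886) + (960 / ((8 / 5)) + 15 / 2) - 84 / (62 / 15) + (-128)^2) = -0.00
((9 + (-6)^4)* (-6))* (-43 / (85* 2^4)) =33669 / 136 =247.57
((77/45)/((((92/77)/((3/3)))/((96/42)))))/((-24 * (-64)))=847/397440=0.00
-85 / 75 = -17 / 15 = -1.13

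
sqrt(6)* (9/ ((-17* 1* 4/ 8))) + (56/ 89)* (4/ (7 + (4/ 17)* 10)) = 3808/ 14151 - 18* sqrt(6)/ 17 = -2.32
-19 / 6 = -3.17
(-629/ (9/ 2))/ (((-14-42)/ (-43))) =-27047/ 252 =-107.33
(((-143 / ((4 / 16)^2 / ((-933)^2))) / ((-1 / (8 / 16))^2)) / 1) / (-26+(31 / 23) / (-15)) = 171782299260 / 9001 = 19084801.61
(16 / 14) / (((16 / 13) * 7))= 0.13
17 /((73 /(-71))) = -1207 /73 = -16.53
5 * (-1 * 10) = -50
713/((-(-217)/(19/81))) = 437/567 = 0.77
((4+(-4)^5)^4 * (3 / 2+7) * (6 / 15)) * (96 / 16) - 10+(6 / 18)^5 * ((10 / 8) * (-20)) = 5365832703549545 / 243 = 22081616063989.90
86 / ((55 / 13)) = 1118 / 55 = 20.33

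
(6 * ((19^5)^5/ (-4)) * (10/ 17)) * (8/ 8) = -1396147435323841343049144154207485/ 17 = -82126319724931843708773190000000.00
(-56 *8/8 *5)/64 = -35/8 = -4.38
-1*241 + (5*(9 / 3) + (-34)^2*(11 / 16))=2275 / 4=568.75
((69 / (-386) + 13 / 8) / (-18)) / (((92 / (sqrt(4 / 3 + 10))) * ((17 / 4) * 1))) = -2233 * sqrt(102) / 32600016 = -0.00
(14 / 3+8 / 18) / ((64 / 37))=2.95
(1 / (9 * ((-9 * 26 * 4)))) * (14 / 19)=-0.00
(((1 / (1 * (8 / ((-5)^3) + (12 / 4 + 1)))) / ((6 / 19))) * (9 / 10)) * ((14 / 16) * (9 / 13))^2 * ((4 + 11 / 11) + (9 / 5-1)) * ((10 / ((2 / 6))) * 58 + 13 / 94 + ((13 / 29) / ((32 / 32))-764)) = 1003786394625 / 666957824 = 1505.02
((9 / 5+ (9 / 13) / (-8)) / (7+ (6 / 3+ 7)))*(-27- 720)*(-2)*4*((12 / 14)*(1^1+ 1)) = 1996731 / 1820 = 1097.10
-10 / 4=-5 / 2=-2.50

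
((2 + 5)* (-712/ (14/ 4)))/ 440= -178/ 55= -3.24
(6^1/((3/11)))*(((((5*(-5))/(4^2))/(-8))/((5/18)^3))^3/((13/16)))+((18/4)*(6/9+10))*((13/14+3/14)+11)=30680017653/1456000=21071.44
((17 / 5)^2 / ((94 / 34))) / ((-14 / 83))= -407779 / 16450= -24.79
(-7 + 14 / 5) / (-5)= 21 / 25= 0.84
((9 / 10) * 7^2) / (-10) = -441 / 100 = -4.41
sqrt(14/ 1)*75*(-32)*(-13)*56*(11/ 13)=5531666.28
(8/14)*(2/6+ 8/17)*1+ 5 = 5.46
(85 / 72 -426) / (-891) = 30587 / 64152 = 0.48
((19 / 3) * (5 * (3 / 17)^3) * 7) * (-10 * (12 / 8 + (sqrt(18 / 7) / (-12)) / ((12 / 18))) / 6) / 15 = -1995 / 9826 + 285 * sqrt(14) / 39304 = -0.18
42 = 42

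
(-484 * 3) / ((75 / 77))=-37268 / 25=-1490.72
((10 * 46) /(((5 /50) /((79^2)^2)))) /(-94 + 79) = -35834074520 /3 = -11944691506.67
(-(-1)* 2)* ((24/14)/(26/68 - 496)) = -0.01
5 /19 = 0.26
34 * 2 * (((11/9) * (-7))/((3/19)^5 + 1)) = -589311562/1013049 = -581.72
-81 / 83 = -0.98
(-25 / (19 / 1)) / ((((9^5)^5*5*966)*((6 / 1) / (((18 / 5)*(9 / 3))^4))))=-4 / 4648787329906893150282375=-0.00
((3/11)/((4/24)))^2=324/121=2.68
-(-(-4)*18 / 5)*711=-10238.40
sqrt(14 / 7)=sqrt(2)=1.41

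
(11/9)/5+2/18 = 16/45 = 0.36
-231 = -231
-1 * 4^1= -4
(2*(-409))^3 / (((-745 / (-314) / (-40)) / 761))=1046319219601024 / 149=7022276641617.61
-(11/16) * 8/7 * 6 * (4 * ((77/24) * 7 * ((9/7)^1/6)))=-363/4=-90.75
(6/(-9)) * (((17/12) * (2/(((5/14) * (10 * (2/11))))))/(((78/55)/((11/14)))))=-22627/14040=-1.61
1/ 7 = 0.14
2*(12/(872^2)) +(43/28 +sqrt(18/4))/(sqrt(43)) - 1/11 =-95015/1045528 +sqrt(43)/28 +3*sqrt(86)/86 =0.47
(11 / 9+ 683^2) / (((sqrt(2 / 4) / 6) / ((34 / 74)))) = 142746008 *sqrt(2) / 111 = 1818678.74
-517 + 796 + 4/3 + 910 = 3571/3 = 1190.33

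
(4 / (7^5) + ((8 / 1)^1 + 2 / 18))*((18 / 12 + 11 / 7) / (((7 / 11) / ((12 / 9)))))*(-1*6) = -2321383724 / 7411887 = -313.20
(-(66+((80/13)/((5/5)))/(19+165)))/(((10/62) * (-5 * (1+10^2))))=612064/754975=0.81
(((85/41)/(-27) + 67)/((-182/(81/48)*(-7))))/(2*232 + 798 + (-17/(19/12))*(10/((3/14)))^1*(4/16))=351899/4512599728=0.00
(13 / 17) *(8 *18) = 1872 / 17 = 110.12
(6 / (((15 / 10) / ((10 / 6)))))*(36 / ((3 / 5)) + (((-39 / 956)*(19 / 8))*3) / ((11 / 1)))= 8409095 / 21032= 399.82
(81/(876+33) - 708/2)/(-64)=35745/6464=5.53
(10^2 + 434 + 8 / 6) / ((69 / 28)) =44968 / 207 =217.24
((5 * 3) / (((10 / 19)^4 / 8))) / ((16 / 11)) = 4300593 / 4000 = 1075.15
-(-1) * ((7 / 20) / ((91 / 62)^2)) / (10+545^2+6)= 0.00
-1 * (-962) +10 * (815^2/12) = 3326897/6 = 554482.83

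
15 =15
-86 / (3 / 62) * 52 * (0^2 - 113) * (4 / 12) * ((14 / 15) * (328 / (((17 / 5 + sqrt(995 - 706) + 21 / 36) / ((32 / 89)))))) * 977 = 17991954354110464 / 1008459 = 17841037021.94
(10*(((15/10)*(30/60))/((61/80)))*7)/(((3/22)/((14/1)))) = 431200/61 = 7068.85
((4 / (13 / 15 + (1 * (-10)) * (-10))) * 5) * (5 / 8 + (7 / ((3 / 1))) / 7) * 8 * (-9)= -20700 / 1513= -13.68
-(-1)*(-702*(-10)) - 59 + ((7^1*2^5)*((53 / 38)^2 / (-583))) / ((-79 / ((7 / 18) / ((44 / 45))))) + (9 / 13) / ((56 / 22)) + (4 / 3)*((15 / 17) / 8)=148651049532719 / 21353544212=6961.42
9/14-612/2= -4275/14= -305.36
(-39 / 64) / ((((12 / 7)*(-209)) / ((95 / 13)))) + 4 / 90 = 7207 / 126720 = 0.06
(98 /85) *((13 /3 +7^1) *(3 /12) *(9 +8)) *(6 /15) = 1666 /75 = 22.21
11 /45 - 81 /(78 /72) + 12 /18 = -43207 /585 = -73.86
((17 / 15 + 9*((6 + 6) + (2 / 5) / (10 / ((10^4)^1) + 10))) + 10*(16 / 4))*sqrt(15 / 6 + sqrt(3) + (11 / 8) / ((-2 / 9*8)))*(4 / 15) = 22426237*sqrt(442 + 256*sqrt(3)) / 9000900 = 74.14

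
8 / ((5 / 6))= 48 / 5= 9.60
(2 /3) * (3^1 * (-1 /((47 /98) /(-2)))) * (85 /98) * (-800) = -272000 /47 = -5787.23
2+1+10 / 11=43 / 11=3.91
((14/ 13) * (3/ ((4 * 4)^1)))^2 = 441/ 10816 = 0.04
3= 3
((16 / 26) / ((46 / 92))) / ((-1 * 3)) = -16 / 39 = -0.41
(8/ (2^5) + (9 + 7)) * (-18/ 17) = -585/ 34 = -17.21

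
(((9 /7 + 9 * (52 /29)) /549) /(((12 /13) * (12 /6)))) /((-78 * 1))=-131 /594384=-0.00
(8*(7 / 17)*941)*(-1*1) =-52696 / 17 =-3099.76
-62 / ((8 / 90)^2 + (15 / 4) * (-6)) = 251100 / 91093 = 2.76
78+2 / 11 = 860 / 11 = 78.18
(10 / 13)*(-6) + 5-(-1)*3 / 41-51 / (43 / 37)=-995279 / 22919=-43.43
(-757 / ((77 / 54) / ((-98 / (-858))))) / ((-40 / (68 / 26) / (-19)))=-15404193 / 204490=-75.33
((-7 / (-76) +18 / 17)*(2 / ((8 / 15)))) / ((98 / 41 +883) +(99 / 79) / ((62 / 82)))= 2239622745 / 460301191424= 0.00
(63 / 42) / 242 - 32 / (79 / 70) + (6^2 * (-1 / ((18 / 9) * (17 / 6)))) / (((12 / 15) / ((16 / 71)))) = -1390884821 / 46150852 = -30.14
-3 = -3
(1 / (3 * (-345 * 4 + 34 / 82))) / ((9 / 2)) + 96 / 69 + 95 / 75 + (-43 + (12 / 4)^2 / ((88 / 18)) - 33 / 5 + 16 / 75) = -1734384689461 / 38638185300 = -44.89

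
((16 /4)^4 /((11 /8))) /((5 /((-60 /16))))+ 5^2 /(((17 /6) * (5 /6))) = -24132 /187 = -129.05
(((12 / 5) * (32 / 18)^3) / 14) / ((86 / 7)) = 4096 / 52245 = 0.08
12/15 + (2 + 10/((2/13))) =339/5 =67.80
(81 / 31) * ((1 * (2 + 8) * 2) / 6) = 270 / 31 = 8.71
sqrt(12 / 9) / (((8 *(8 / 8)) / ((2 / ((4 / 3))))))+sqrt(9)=sqrt(3) / 8+3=3.22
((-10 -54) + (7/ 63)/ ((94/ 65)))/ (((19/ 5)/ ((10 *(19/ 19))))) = -168.22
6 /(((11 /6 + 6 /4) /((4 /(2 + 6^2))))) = 18 /95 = 0.19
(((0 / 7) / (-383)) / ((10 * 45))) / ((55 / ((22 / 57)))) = 0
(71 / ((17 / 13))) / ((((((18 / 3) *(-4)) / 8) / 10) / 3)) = -9230 / 17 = -542.94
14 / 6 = 7 / 3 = 2.33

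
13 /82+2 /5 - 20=-7971 /410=-19.44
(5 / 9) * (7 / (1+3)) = 35 / 36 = 0.97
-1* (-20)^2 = -400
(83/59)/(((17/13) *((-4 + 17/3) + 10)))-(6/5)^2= -236571/175525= -1.35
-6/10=-3/5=-0.60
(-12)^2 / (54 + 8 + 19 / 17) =2448 / 1073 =2.28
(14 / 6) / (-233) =-7 / 699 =-0.01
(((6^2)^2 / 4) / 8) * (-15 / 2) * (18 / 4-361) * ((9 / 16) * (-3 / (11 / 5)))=-83060.96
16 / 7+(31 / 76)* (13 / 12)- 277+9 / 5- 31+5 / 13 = -125769307 / 414960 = -303.09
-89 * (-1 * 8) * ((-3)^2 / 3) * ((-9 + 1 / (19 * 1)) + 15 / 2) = -58740 / 19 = -3091.58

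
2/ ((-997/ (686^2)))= -941192/ 997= -944.02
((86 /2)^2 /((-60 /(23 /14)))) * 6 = -42527 /140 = -303.76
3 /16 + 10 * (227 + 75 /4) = 39323 /16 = 2457.69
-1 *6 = -6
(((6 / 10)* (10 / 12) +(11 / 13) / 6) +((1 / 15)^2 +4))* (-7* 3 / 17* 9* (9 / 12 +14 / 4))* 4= -285348 / 325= -877.99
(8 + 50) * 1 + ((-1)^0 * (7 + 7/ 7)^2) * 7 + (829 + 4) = 1339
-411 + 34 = -377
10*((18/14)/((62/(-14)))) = -2.90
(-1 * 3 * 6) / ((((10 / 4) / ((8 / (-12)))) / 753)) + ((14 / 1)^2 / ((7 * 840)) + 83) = 110923 / 30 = 3697.43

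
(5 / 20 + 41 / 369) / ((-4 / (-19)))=1.72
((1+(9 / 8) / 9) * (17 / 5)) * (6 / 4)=459 / 80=5.74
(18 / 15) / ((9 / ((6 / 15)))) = 4 / 75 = 0.05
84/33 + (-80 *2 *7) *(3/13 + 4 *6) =-3880436/143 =-27135.92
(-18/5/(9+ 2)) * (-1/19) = 18/1045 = 0.02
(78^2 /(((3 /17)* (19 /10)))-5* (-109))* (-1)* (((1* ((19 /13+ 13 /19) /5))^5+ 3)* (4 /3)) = -3936743716181286620 /52403418882399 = -75123.80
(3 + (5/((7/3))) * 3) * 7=66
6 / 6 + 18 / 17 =35 / 17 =2.06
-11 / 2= -5.50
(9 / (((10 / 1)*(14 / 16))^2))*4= 576 / 1225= 0.47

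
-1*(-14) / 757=14 / 757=0.02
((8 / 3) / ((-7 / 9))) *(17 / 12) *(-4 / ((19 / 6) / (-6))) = -4896 / 133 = -36.81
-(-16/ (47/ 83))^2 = -1763584/ 2209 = -798.36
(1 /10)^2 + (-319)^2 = 101761.01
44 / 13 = 3.38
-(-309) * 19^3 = 2119431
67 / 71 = 0.94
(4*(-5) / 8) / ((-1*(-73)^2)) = 5 / 10658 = 0.00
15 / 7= 2.14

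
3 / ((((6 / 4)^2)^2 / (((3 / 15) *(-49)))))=-784 / 135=-5.81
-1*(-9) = 9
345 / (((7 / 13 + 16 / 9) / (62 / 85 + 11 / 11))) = 1186731 / 4607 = 257.59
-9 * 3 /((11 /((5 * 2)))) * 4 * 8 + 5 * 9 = -8145 /11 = -740.45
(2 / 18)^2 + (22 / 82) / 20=1711 / 66420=0.03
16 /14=8 /7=1.14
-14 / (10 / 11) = -15.40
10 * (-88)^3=-6814720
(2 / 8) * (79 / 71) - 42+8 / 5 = -40.12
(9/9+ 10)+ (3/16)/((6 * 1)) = 353/32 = 11.03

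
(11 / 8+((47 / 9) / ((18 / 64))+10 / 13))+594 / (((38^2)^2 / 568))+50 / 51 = 407867617399 / 18663009768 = 21.85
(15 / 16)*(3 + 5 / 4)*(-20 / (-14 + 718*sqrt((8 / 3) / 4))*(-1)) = 0.14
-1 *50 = -50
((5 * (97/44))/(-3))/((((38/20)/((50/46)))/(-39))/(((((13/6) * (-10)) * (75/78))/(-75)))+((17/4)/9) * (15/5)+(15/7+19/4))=-27584375/61172386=-0.45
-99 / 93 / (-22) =3 / 62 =0.05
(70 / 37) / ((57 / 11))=0.37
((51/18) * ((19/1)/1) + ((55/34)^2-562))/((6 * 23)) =-1753247/478584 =-3.66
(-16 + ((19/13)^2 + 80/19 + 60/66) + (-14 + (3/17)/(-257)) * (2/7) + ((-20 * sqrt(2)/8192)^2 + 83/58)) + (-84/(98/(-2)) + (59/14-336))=-22427726289592299029/65696310801465344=-341.38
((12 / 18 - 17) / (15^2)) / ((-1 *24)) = 49 / 16200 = 0.00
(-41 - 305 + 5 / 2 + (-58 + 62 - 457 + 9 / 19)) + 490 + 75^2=202121 / 38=5318.97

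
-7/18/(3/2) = -7/27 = -0.26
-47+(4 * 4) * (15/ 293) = -13531/ 293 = -46.18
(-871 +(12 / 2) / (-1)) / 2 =-438.50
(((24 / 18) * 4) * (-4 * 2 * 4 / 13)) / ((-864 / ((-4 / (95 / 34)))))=-2176 / 100035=-0.02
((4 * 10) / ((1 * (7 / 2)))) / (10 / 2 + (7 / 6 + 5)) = 480 / 469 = 1.02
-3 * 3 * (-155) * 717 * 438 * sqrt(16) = 1752376680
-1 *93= -93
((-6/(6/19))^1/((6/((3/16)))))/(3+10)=-19/416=-0.05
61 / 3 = 20.33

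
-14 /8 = -7 /4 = -1.75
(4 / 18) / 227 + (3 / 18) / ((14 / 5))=3461 / 57204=0.06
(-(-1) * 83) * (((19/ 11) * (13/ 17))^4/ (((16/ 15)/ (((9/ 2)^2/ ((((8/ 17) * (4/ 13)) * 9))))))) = 542179416968865/ 147315165184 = 3680.40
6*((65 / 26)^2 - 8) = -10.50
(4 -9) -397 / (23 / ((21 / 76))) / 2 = -25817 / 3496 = -7.38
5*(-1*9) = -45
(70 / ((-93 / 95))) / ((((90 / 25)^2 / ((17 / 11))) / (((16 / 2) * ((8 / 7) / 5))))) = -1292000 / 82863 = -15.59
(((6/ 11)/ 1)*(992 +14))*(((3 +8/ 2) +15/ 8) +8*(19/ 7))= 2584917/ 154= 16785.18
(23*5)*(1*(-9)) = -1035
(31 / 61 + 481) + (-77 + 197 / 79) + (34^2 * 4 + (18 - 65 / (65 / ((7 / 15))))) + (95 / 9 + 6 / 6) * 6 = 369945127 / 72285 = 5117.87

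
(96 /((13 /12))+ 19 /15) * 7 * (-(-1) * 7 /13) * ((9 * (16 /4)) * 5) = 10305876 /169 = 60981.51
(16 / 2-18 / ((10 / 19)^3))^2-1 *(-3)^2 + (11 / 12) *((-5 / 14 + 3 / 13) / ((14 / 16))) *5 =6364495437871 / 477750000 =13321.81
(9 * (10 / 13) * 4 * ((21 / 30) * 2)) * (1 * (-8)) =-4032 / 13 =-310.15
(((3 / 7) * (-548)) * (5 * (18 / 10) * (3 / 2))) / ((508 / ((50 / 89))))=-277425 / 79121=-3.51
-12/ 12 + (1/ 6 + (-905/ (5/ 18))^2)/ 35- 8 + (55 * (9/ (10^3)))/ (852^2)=102732345694631/ 338755200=303264.26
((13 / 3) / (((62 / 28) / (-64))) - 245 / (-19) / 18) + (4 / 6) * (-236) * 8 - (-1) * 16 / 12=-14650525 / 10602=-1381.86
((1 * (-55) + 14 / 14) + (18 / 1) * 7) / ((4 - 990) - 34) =-6 / 85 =-0.07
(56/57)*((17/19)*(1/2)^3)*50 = 5950/1083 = 5.49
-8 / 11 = -0.73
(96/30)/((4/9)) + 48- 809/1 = -3769/5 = -753.80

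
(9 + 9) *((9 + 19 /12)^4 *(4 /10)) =260144641 /2880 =90328.00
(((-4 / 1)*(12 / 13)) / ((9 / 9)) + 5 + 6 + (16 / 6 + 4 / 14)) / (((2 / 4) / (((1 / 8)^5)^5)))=2801 / 5156824199293652573356032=0.00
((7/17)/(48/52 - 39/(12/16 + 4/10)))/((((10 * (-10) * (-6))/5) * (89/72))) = -2093/24873720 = -0.00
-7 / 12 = -0.58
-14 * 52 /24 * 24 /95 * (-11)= 8008 /95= 84.29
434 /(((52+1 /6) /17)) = 44268 /313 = 141.43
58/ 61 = 0.95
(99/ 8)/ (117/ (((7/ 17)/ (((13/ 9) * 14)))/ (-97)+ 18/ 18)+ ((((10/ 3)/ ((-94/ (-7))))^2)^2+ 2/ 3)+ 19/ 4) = 1677314391515235/ 16596267388009454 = 0.10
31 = 31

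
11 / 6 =1.83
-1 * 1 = -1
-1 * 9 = -9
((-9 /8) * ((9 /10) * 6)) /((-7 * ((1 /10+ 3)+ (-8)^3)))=-0.00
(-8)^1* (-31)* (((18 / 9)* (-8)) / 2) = -1984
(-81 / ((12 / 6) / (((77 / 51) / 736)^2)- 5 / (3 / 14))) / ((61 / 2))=-0.00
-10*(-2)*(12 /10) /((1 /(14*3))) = 1008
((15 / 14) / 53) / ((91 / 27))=405 / 67522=0.01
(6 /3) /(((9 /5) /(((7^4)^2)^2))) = 332329305696010 /9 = 36925478410667.78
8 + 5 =13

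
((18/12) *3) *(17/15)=51/10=5.10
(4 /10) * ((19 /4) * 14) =133 /5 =26.60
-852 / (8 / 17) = -3621 / 2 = -1810.50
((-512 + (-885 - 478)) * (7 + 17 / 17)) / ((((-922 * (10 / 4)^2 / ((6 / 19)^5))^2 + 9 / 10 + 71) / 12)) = -0.00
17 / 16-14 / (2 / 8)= -54.94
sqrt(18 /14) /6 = sqrt(7) /14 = 0.19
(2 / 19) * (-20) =-40 / 19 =-2.11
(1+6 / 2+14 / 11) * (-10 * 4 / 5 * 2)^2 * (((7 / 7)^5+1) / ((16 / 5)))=843.64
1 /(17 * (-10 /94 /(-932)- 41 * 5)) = -43804 /152656855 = -0.00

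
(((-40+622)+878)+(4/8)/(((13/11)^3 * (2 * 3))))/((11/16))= 153971084/72501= 2123.71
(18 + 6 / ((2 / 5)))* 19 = 627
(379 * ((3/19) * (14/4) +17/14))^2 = 7932574225/17689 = 448446.73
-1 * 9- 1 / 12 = -109 / 12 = -9.08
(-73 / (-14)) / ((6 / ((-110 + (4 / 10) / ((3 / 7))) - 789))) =-983383 / 1260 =-780.46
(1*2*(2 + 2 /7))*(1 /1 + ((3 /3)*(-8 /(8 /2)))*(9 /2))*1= -256 /7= -36.57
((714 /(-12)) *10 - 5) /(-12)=50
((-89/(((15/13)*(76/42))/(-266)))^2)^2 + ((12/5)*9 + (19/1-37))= 10330414697835872251/625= 16528663516537395.60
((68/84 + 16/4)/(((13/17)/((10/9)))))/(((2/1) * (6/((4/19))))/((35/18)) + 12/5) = 8585/38961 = 0.22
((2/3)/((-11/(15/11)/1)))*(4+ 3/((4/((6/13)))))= -565/1573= -0.36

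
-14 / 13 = -1.08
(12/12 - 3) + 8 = 6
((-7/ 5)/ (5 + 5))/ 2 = -7/ 100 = -0.07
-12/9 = -4/3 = -1.33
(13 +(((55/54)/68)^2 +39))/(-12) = -701149393/161803008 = -4.33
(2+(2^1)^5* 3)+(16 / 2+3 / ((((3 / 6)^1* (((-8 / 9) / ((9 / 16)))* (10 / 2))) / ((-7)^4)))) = -549523 / 320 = -1717.26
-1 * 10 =-10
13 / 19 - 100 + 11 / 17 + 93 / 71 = -2232731 / 22933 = -97.36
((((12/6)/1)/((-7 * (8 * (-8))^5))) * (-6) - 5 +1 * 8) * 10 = 28185722865/939524096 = 30.00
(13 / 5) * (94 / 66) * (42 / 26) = 329 / 55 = 5.98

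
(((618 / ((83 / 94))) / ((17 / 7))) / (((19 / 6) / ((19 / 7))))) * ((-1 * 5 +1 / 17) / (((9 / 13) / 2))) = -84581952 / 23987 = -3526.16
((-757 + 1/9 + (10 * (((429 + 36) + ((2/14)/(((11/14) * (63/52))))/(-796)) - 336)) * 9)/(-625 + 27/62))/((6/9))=-46398247274/1780057587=-26.07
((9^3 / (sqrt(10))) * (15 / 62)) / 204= 729 * sqrt(10) / 8432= 0.27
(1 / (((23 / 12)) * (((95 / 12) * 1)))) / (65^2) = 144 / 9231625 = 0.00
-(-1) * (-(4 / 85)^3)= -64 / 614125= -0.00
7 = 7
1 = 1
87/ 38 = 2.29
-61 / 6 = -10.17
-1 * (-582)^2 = -338724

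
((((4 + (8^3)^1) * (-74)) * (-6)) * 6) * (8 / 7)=10996992 / 7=1570998.86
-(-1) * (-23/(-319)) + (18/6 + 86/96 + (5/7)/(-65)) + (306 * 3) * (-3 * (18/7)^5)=-1035848362769657/3345534192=-309621.22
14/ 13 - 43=-545/ 13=-41.92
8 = 8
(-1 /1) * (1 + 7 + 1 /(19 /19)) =-9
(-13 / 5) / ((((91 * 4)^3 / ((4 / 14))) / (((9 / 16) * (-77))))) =99 / 148395520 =0.00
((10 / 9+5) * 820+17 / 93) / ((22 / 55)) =6990755 / 558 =12528.23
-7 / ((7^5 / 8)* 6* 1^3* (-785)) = 4 / 5654355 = 0.00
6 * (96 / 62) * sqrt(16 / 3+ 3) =480 * sqrt(3) / 31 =26.82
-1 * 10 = -10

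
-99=-99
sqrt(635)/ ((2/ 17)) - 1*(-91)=91 + 17*sqrt(635)/ 2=305.19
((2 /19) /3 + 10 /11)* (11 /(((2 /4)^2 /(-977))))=-2313536 /57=-40588.35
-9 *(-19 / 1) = 171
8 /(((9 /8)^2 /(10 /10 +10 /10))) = 12.64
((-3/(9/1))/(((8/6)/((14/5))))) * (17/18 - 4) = 77/36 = 2.14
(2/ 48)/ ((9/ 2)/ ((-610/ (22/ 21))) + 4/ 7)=2135/ 28884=0.07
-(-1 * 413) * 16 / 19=6608 / 19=347.79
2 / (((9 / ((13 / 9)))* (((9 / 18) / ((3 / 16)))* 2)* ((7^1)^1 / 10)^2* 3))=325 / 7938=0.04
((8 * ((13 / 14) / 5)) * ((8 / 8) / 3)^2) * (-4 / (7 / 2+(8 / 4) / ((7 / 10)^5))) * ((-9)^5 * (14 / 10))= 45872622432 / 12941225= 3544.69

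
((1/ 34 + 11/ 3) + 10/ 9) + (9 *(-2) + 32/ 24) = -3629/ 306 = -11.86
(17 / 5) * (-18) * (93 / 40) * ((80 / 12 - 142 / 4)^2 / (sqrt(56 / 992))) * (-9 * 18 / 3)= 1277579223 * sqrt(217) / 700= 26885595.93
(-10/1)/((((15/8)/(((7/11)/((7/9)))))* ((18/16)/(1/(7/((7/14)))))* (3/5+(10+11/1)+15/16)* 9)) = -5120/3748437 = -0.00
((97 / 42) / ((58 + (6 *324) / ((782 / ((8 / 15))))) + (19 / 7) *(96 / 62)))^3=203161106493255069125 / 4228448191197925573180224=0.00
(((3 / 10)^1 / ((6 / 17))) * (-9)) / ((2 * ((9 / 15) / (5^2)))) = -1275 / 8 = -159.38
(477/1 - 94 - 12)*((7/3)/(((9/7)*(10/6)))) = 18179/45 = 403.98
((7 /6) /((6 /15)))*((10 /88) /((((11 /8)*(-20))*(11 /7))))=-245 /31944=-0.01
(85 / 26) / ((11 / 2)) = 85 / 143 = 0.59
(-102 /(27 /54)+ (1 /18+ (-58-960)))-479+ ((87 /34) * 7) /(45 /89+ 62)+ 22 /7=-10113748685 /5957973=-1697.52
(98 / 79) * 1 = 98 / 79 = 1.24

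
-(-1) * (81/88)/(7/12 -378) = -243/99638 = -0.00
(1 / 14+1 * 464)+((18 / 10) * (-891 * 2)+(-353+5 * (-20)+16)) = -222637 / 70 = -3180.53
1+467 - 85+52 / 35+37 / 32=431919 / 1120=385.64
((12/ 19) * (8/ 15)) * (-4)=-128/ 95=-1.35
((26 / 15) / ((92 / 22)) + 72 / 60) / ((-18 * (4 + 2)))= -557 / 37260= -0.01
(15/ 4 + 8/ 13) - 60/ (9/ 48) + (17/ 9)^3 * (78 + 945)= 6578.74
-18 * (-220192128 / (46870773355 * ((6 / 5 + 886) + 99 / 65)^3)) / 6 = 36282157891200 / 1807055773774383422302873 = 0.00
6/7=0.86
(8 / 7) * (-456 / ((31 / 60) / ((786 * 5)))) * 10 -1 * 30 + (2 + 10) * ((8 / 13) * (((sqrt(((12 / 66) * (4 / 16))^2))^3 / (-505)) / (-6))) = -75164322106237216 / 1896149255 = -39640509.26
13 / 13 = 1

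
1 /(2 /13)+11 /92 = 609 /92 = 6.62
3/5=0.60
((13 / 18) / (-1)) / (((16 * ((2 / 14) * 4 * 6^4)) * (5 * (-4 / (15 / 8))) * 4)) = 91 / 63700992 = 0.00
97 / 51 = 1.90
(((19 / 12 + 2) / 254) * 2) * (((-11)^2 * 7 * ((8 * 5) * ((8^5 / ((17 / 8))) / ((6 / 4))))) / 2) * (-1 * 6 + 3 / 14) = -61377085440 / 2159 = -28428478.67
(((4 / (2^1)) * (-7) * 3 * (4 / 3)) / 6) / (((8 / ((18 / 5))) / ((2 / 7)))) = -6 / 5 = -1.20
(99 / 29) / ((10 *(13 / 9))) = 891 / 3770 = 0.24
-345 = -345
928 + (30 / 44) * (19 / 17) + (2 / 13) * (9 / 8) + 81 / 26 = 9063259 / 9724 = 932.05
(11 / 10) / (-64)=-11 / 640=-0.02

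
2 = 2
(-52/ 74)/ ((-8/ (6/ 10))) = 39/ 740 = 0.05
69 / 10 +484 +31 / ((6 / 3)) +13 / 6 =15257 / 30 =508.57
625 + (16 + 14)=655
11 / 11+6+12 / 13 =103 / 13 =7.92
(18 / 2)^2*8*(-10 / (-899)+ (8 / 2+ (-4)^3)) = -34946640 / 899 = -38872.79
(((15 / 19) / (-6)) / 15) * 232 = -116 / 57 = -2.04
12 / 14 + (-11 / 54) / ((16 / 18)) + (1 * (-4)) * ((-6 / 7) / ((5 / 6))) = 7967 / 1680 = 4.74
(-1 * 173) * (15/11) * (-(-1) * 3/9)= -865/11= -78.64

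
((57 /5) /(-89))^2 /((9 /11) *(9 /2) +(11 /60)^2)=0.00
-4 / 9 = -0.44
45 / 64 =0.70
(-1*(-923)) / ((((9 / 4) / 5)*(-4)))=-4615 / 9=-512.78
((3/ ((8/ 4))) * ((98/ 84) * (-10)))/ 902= -35/ 1804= -0.02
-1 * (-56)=56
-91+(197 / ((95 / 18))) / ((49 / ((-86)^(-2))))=-1566489517 / 17214190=-91.00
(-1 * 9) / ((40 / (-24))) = 27 / 5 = 5.40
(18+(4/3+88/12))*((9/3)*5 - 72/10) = 208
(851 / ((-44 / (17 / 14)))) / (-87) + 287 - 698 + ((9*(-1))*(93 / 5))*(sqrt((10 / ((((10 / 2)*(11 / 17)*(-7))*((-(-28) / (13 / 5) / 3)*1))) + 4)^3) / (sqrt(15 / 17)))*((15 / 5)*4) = -17490789*sqrt(23446434) / 5187875 - 22011845 / 53592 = -16735.92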